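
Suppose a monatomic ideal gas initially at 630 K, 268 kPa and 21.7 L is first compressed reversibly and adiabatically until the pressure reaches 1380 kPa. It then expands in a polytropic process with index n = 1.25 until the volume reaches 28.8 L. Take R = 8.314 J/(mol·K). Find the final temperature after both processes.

884 K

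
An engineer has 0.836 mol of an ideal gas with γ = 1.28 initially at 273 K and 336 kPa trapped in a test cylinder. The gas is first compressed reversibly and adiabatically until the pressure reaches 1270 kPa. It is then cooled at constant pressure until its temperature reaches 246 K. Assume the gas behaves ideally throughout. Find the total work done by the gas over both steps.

V₁ = nRT₁/P₁ = 0.836×8.314×273/336 = 5.65 L.
Step 1 — Adiabatic: T₂/T₁ = (P₂/P₁)^((γ−1)/γ) ⇒ T₂ = 273×(3.78)^0.219 = 365 K; V₂ = 2.00 L.
ΔU = nCvΔT = 0.836×29.7×(365−273) = 2290 J.
Q = 0 for an adiabatic process, so W = −ΔU = -2290 J.
State after step 1: P = 1270 kPa, V = 2.00 L, T = 365 K.
Step 2 — Isobaric: P stays 1270 kPa; V/T = const ⇒ T₂ = 246 K, V₂ = 1.35 L.
W = PΔV = 1270×(1.35−2.00) kPa·L = -828 J.
ΔU = nCvΔT = 0.836×29.7×(246−365) = -2960 J.
Q = ΔU + W = nCpΔT = -3790 J.
Net over both steps: W = -3120 J, Q = -3790 J, ΔU = -670 J.

-3120 J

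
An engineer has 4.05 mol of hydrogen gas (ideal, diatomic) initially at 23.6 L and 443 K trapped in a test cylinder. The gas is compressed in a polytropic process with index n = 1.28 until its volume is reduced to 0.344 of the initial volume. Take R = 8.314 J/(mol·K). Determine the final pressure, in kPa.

2480 kPa

P₁ = nRT₁/V₁ = 4.05×8.314×443/23.6 = 632 kPa.
Polytropic n=1.28: T₂ = T₁(V₁/V₂)^(n−1) = 443×(2.91)^0.28 = 597 K; P₂ = P₁(V₁/V₂)^n = 2480 kPa.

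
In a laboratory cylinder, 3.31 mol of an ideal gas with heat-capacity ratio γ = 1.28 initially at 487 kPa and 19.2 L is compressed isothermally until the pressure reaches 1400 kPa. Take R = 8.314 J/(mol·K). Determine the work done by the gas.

-9870 J

T₁ = P₁V₁/(nR) = 487×19.2/(3.31×8.314) = 340 K.
Isothermal: T stays 340 K; PV = const ⇒ V₂ = 6.68 L, P₂ = 1400 kPa.
W = nRT ln(V₂/V₁) = 3.31×8.314×340×ln(0.348) = -9870 J.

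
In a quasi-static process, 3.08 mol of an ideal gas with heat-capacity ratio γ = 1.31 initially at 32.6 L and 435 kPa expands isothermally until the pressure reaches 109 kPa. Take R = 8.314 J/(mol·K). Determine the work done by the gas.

19600 J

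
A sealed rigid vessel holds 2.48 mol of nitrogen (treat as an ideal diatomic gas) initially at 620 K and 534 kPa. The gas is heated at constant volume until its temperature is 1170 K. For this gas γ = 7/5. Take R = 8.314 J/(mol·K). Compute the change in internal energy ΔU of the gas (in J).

V₁ = nRT₁/P₁ = 2.48×8.314×620/534 = 23.9 L.
Isochoric: V stays 23.9 L; P/T = const ⇒ T₂ = 1170 K, P₂ = 1010 kPa.
For an ideal gas ΔU = nCvΔT with Cv = (5/2)R = 20.8 J/(mol·K).
ΔU = 2.48×20.8×(1170−620) = 28400 J.

28400 J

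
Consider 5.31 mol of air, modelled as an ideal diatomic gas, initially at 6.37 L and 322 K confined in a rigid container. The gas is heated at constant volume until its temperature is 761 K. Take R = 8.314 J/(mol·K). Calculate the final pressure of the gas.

5270 kPa

P₁ = nRT₁/V₁ = 5.31×8.314×322/6.37 = 2230 kPa.
Isochoric: V stays 6.37 L; P/T = const ⇒ T₂ = 761 K, P₂ = 5270 kPa.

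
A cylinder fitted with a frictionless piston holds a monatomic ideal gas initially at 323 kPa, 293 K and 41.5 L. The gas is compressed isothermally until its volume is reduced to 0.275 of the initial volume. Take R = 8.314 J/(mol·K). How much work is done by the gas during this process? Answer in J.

-17300 J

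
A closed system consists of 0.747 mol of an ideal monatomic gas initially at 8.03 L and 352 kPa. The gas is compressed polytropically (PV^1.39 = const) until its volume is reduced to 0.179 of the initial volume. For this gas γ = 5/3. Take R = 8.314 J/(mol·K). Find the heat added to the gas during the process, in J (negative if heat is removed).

-2880 J

T₁ = P₁V₁/(nR) = 352×8.03/(0.747×8.314) = 455 K.
Polytropic n=1.39: T₂ = T₁(V₁/V₂)^(n−1) = 455×(5.59)^0.39 = 890 K; P₂ = P₁(V₁/V₂)^n = 3850 kPa.
W = (P₁V₁−P₂V₂)/(n−1) = (352×8.03−3850×1.44)/0.39 = -6930 J.
ΔU = nCvΔT = 0.747×12.5×(890−455) = 4050 J.
Q = ΔU + W = -2880 J.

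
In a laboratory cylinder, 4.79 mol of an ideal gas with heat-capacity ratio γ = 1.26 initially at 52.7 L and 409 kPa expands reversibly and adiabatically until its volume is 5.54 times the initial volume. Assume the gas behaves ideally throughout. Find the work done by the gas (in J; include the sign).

T₁ = P₁V₁/(nR) = 409×52.7/(4.79×8.314) = 541 K.
Adiabatic: TV^(γ−1) = const ⇒ T₂ = 541×(0.181)^0.260 = 347 K; PV^γ = const ⇒ P₂ = 47.3 kPa.
ΔU = nCvΔT = 4.79×32.0×(347−541) = -29800 J.
Q = 0 for an adiabatic process, so W = −ΔU = 29800 J.

29800 J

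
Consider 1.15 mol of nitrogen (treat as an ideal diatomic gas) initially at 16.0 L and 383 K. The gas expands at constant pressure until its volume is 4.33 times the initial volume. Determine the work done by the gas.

12200 J

P₁ = nRT₁/V₁ = 1.15×8.314×383/16.0 = 229 kPa.
Isobaric: P stays 229 kPa; V/T = const ⇒ T₂ = 1660 K, V₂ = 69.3 L.
W = PΔV = 229×(69.3−16.0) kPa·L = 12200 J.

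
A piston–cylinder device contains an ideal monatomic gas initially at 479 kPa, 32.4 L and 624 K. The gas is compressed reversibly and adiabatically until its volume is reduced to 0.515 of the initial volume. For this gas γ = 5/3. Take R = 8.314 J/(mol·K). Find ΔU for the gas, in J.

13000 J

n = P₁V₁/(RT₁) = 479×32.4/(8.314×624) = 2.99 mol.
Adiabatic: TV^(γ−1) = const ⇒ T₂ = 624×(1.94)^0.667 = 971 K; PV^γ = const ⇒ P₂ = 1450 kPa.
For an ideal gas ΔU = nCvΔT with Cv = (3/2)R = 12.5 J/(mol·K).
ΔU = 2.99×12.5×(971−624) = 13000 J.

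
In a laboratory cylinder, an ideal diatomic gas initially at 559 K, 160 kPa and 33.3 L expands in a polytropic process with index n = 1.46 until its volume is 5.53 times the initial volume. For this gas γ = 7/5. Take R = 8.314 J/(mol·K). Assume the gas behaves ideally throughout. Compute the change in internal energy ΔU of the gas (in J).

n = P₁V₁/(RT₁) = 160×33.3/(8.314×559) = 1.15 mol.
Polytropic n=1.46: T₂ = T₁(V₁/V₂)^(n−1) = 559×(0.181)^0.46 = 255 K; P₂ = P₁(V₁/V₂)^n = 13.2 kPa.
For an ideal gas ΔU = nCvΔT with Cv = (5/2)R = 20.8 J/(mol·K).
ΔU = 1.15×20.8×(255−559) = -7250 J.

-7250 J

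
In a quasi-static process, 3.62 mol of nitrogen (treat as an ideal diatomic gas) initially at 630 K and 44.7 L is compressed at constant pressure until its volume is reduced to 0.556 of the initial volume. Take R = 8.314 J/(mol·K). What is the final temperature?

350 K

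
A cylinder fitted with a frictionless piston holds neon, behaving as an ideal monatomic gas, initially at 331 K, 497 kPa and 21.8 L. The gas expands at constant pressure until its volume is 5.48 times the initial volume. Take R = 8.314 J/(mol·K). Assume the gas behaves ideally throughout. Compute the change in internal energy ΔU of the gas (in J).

72800 J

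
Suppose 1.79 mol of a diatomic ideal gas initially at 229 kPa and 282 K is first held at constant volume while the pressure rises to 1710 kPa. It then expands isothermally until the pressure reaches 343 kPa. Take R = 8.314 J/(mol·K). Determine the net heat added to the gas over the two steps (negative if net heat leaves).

V₁ = nRT₁/P₁ = 1.79×8.314×282/229 = 18.3 L.
Step 1 — Isochoric: V stays 18.3 L; P/T = const ⇒ T₂ = 2110 K, P₂ = 1710 kPa.
W = 0 (no volume change).
ΔU = nCvΔT = 1.79×20.8×(2110−282) = 67900 J.
Q = ΔU = 67900 J.
State after step 1: P = 1710 kPa, V = 18.3 L, T = 2110 K.
Step 2 — Isothermal: T stays 2110 K; PV = const ⇒ V₂ = 91.4 L, P₂ = 343 kPa.
ΔU = 0 (ideal gas, T constant).
W = nRT ln(V₂/V₁) = 1.79×8.314×2110×ln(4.99) = 50300 J.
Q = ΔU + W = 50300 J.
Net over both steps: W = 50300 J, Q = 118000 J, ΔU = 67900 J.

118000 J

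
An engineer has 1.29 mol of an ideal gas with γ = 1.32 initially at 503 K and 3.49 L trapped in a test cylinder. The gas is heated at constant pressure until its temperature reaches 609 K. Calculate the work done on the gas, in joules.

P₁ = nRT₁/V₁ = 1.29×8.314×503/3.49 = 1550 kPa.
Isobaric: P stays 1550 kPa; V/T = const ⇒ T₂ = 609 K, V₂ = 4.23 L.
W = PΔV = 1550×(4.23−3.49) kPa·L = 1140 J.
Work done on the gas = −W_by = -1140 J.

-1140 J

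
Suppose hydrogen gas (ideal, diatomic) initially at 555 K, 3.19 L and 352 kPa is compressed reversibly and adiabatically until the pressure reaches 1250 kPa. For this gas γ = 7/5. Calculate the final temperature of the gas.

797 K

Adiabatic: T₂/T₁ = (P₂/P₁)^((γ−1)/γ) ⇒ T₂ = 555×(3.55)^0.286 = 797 K; V₂ = 1.29 L.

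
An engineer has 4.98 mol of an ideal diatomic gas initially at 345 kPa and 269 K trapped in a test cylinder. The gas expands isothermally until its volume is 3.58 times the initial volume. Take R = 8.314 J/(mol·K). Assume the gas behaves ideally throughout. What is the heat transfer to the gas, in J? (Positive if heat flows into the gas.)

V₁ = nRT₁/P₁ = 4.98×8.314×269/345 = 32.3 L.
Isothermal: T stays 269 K; PV = const ⇒ V₂ = 116 L, P₂ = 96.4 kPa.
ΔU = 0 (ideal gas, T constant).
W = nRT ln(V₂/V₁) = 4.98×8.314×269×ln(3.58) = 14200 J.
Q = ΔU + W = 14200 J.

14200 J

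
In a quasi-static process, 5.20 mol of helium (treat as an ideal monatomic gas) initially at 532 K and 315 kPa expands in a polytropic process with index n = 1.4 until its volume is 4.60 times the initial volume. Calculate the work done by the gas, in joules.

V₁ = nRT₁/P₁ = 5.20×8.314×532/315 = 73.0 L.
Polytropic n=1.4: T₂ = T₁(V₁/V₂)^(n−1) = 532×(0.217)^0.40 = 289 K; P₂ = P₁(V₁/V₂)^n = 37.2 kPa.
W = (P₁V₁−P₂V₂)/(n−1) = (315×73.0−37.2×336)/0.40 = 26300 J.

26300 J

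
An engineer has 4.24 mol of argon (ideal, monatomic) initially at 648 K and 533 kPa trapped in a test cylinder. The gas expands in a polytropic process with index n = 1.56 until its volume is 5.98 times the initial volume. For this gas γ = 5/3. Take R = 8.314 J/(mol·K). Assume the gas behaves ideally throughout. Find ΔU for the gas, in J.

-21700 J

V₁ = nRT₁/P₁ = 4.24×8.314×648/533 = 42.9 L.
Polytropic n=1.56: T₂ = T₁(V₁/V₂)^(n−1) = 648×(0.167)^0.56 = 238 K; P₂ = P₁(V₁/V₂)^n = 32.7 kPa.
For an ideal gas ΔU = nCvΔT with Cv = (3/2)R = 12.5 J/(mol·K).
ΔU = 4.24×12.5×(238−648) = -21700 J.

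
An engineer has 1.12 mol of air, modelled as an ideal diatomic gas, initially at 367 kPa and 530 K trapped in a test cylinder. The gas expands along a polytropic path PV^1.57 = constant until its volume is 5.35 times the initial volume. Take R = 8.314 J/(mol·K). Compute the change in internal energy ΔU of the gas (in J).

-7590 J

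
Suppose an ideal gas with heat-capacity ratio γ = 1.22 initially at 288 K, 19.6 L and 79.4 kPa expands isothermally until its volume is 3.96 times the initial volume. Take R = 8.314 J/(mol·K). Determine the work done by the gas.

n = P₁V₁/(RT₁) = 79.4×19.6/(8.314×288) = 0.650 mol.
Isothermal: T stays 288 K; PV = const ⇒ V₂ = 77.6 L, P₂ = 20.1 kPa.
W = nRT ln(V₂/V₁) = 0.650×8.314×288×ln(3.96) = 2140 J.

2140 J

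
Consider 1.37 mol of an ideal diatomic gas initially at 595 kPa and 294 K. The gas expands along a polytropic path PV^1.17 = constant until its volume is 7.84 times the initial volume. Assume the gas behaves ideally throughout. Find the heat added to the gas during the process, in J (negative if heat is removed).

3350 J

V₁ = nRT₁/P₁ = 1.37×8.314×294/595 = 5.63 L.
Polytropic n=1.17: T₂ = T₁(V₁/V₂)^(n−1) = 294×(0.128)^0.17 = 207 K; P₂ = P₁(V₁/V₂)^n = 53.5 kPa.
W = (P₁V₁−P₂V₂)/(n−1) = (595×5.63−53.5×44.1)/0.17 = 5820 J.
ΔU = nCvΔT = 1.37×20.8×(207−294) = -2470 J.
Q = ΔU + W = 3350 J.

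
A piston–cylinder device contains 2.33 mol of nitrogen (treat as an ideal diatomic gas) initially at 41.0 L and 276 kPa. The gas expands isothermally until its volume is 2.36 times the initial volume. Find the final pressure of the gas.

T₁ = P₁V₁/(nR) = 276×41.0/(2.33×8.314) = 584 K.
Isothermal: T stays 584 K; PV = const ⇒ V₂ = 96.8 L, P₂ = 117 kPa.

117 kPa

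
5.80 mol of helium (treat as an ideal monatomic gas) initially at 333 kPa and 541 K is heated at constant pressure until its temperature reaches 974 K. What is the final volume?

141 L

V₁ = nRT₁/P₁ = 5.80×8.314×541/333 = 78.3 L.
Isobaric: P stays 333 kPa; V/T = const ⇒ T₂ = 974 K, V₂ = 141 L.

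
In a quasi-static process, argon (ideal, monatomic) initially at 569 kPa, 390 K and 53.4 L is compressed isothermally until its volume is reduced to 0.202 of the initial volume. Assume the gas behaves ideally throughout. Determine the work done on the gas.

48600 J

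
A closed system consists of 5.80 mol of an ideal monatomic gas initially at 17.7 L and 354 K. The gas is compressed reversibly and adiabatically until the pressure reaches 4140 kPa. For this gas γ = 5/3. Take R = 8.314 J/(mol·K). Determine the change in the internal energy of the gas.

P₁ = nRT₁/V₁ = 5.80×8.314×354/17.7 = 964 kPa.
Adiabatic: T₂/T₁ = (P₂/P₁)^((γ−1)/γ) ⇒ T₂ = 354×(4.29)^0.400 = 634 K; V₂ = 7.38 L.
For an ideal gas ΔU = nCvΔT with Cv = (3/2)R = 12.5 J/(mol·K).
ΔU = 5.80×12.5×(634−354) = 20300 J.

20300 J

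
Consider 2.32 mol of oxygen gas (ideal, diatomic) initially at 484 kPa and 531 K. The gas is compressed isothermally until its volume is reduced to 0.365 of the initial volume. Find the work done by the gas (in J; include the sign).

V₁ = nRT₁/P₁ = 2.32×8.314×531/484 = 21.2 L.
Isothermal: T stays 531 K; PV = const ⇒ V₂ = 7.72 L, P₂ = 1330 kPa.
W = nRT ln(V₂/V₁) = 2.32×8.314×531×ln(0.365) = -10300 J.

-10300 J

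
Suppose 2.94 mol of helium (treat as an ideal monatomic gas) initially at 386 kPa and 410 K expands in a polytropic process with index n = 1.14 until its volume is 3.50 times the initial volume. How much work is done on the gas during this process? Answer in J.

-11500 J

V₁ = nRT₁/P₁ = 2.94×8.314×410/386 = 26.0 L.
Polytropic n=1.14: T₂ = T₁(V₁/V₂)^(n−1) = 410×(0.286)^0.14 = 344 K; P₂ = P₁(V₁/V₂)^n = 92.5 kPa.
W = (P₁V₁−P₂V₂)/(n−1) = (386×26.0−92.5×90.9)/0.14 = 11500 J.
Work done on the gas = −W_by = -11500 J.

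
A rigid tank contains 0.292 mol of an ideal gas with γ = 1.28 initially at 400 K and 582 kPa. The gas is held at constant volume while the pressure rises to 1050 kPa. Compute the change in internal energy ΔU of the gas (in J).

2790 J

V₁ = nRT₁/P₁ = 0.292×8.314×400/582 = 1.67 L.
Isochoric: V stays 1.67 L; P/T = const ⇒ T₂ = 722 K, P₂ = 1050 kPa.
For an ideal gas ΔU = nCvΔT with Cv = R/(γ−1) = 29.7 J/(mol·K).
ΔU = 0.292×29.7×(722−400) = 2790 J.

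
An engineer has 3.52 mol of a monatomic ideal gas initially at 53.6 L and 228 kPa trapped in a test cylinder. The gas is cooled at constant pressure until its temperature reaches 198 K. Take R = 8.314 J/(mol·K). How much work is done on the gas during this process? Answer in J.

T₁ = P₁V₁/(nR) = 228×53.6/(3.52×8.314) = 418 K.
Isobaric: P stays 228 kPa; V/T = const ⇒ T₂ = 198 K, V₂ = 25.4 L.
W = PΔV = 228×(25.4−53.6) kPa·L = -6430 J.
Work done on the gas = −W_by = 6430 J.

6430 J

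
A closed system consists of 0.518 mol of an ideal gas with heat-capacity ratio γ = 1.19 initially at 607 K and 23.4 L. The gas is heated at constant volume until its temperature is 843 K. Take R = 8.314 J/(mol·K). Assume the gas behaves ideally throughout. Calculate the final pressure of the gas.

P₁ = nRT₁/V₁ = 0.518×8.314×607/23.4 = 112 kPa.
Isochoric: V stays 23.4 L; P/T = const ⇒ T₂ = 843 K, P₂ = 155 kPa.

155 kPa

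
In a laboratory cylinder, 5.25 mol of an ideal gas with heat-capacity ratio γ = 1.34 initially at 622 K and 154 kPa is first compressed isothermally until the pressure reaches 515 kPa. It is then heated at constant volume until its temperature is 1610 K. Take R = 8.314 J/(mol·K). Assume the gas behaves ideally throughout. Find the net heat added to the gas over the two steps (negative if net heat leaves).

V₁ = nRT₁/P₁ = 5.25×8.314×622/154 = 176 L.
Step 1 — Isothermal: T stays 622 K; PV = const ⇒ V₂ = 52.7 L, P₂ = 515 kPa.
ΔU = 0 (ideal gas, T constant).
W = nRT ln(V₂/V₁) = 5.25×8.314×622×ln(0.299) = -32800 J.
Q = ΔU + W = -32800 J.
State after step 1: P = 515 kPa, V = 52.7 L, T = 622 K.
Step 2 — Isochoric: V stays 52.7 L; P/T = const ⇒ T₂ = 1610 K, P₂ = 1330 kPa.
W = 0 (no volume change).
ΔU = nCvΔT = 5.25×24.5×(1610−622) = 127000 J.
Q = ΔU = 127000 J.
Net over both steps: W = -32800 J, Q = 94100 J, ΔU = 127000 J.

94100 J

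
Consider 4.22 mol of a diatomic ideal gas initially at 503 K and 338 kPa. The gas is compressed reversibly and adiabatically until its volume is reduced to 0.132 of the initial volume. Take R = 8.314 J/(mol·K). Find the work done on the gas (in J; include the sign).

55100 J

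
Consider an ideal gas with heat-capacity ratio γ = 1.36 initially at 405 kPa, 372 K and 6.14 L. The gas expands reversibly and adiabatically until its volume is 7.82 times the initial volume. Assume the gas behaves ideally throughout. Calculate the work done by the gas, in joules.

3610 J

n = P₁V₁/(RT₁) = 405×6.14/(8.314×372) = 0.804 mol.
Adiabatic: TV^(γ−1) = const ⇒ T₂ = 372×(0.128)^0.360 = 177 K; PV^γ = const ⇒ P₂ = 24.7 kPa.
ΔU = nCvΔT = 0.804×23.1×(177−372) = -3610 J.
Q = 0 for an adiabatic process, so W = −ΔU = 3610 J.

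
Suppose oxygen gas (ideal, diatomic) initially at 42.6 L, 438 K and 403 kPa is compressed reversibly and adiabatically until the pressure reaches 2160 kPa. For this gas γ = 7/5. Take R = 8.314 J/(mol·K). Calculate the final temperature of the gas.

Adiabatic: T₂/T₁ = (P₂/P₁)^((γ−1)/γ) ⇒ T₂ = 438×(5.36)^0.286 = 708 K; V₂ = 12.8 L.

708 K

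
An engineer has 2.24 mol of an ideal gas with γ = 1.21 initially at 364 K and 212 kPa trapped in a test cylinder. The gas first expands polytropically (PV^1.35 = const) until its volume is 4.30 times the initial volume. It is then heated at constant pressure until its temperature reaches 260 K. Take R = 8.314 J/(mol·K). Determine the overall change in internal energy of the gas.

-9220 J

V₁ = nRT₁/P₁ = 2.24×8.314×364/212 = 32.0 L.
Step 1 — Polytropic n=1.35: T₂ = T₁(V₁/V₂)^(n−1) = 364×(0.233)^0.35 = 218 K; P₂ = P₁(V₁/V₂)^n = 29.6 kPa.
W = (P₁V₁−P₂V₂)/(n−1) = (212×32.0−29.6×137)/0.35 = 7740 J.
ΔU = nCvΔT = 2.24×39.6×(218−364) = -12900 J.
Q = ΔU + W = -5160 J.
State after step 1: P = 29.6 kPa, V = 137 L, T = 218 K.
Step 2 — Isobaric: P stays 29.6 kPa; V/T = const ⇒ T₂ = 260 K, V₂ = 164 L.
W = PΔV = 29.6×(164−137) kPa·L = 773 J.
ΔU = nCvΔT = 2.24×39.6×(260−218) = 3680 J.
Q = ΔU + W = nCpΔT = 4460 J.
Net over both steps: W = 8520 J, Q = -706 J, ΔU = -9220 J.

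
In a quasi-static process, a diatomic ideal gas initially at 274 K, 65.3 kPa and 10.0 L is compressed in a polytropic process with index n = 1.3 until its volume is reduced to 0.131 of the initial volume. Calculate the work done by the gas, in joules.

-1830 J

n = P₁V₁/(RT₁) = 65.3×10.0/(8.314×274) = 0.287 mol.
Polytropic n=1.3: T₂ = T₁(V₁/V₂)^(n−1) = 274×(7.63)^0.30 = 504 K; P₂ = P₁(V₁/V₂)^n = 917 kPa.
W = (P₁V₁−P₂V₂)/(n−1) = (65.3×10.0−917×1.31)/0.30 = -1830 J.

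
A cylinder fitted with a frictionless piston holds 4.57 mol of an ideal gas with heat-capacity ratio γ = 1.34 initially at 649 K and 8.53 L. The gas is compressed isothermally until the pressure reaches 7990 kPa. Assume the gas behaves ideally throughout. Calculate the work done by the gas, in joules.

P₁ = nRT₁/V₁ = 4.57×8.314×649/8.53 = 2890 kPa.
Isothermal: T stays 649 K; PV = const ⇒ V₂ = 3.09 L, P₂ = 7990 kPa.
W = nRT ln(V₂/V₁) = 4.57×8.314×649×ln(0.362) = -25100 J.

-25100 J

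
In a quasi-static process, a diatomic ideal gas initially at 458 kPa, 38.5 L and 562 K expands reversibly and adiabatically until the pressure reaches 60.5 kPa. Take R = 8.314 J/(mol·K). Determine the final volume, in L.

Adiabatic: T₂/T₁ = (P₂/P₁)^((γ−1)/γ) ⇒ T₂ = 562×(0.132)^0.286 = 315 K; V₂ = 163 L.

163 L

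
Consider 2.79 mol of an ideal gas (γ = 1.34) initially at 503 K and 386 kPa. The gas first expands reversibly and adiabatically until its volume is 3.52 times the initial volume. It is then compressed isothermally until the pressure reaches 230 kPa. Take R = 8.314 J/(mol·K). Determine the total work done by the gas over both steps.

V₁ = nRT₁/P₁ = 2.79×8.314×503/386 = 30.2 L.
Step 1 — Adiabatic: TV^(γ−1) = const ⇒ T₂ = 503×(0.284)^0.340 = 328 K; PV^γ = const ⇒ P₂ = 71.5 kPa.
ΔU = nCvΔT = 2.79×24.5×(328−503) = -11900 J.
Q = 0 for an adiabatic process, so W = −ΔU = 11900 J.
State after step 1: P = 71.5 kPa, V = 106 L, T = 328 K.
Step 2 — Isothermal: T stays 328 K; PV = const ⇒ V₂ = 33.1 L, P₂ = 230 kPa.
ΔU = 0 (ideal gas, T constant).
W = nRT ln(V₂/V₁) = 2.79×8.314×328×ln(0.311) = -8890 J.
Q = ΔU + W = -8890 J.
Net over both steps: W = 3060 J, Q = -8890 J, ΔU = -11900 J.

3060 J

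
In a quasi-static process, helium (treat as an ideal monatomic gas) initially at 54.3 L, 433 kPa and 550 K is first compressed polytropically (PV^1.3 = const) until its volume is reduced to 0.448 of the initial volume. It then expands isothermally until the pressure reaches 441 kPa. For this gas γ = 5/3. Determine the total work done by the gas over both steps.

n = P₁V₁/(RT₁) = 433×54.3/(8.314×550) = 5.14 mol.
Step 1 — Polytropic n=1.3: T₂ = T₁(V₁/V₂)^(n−1) = 550×(2.23)^0.30 = 700 K; P₂ = P₁(V₁/V₂)^n = 1230 kPa.
W = (P₁V₁−P₂V₂)/(n−1) = (433×54.3−1230×24.3)/0.30 = -21300 J.
ΔU = nCvΔT = 5.14×12.5×(700−550) = 9610 J.
Q = ΔU + W = -11700 J.
State after step 1: P = 1230 kPa, V = 24.3 L, T = 700 K.
Step 2 — Isothermal: T stays 700 K; PV = const ⇒ V₂ = 67.8 L, P₂ = 441 kPa.
ΔU = 0 (ideal gas, T constant).
W = nRT ln(V₂/V₁) = 5.14×8.314×700×ln(2.79) = 30700 J.
Q = ΔU + W = 30700 J.
Net over both steps: W = 9330 J, Q = 18900 J, ΔU = 9610 J.

9330 J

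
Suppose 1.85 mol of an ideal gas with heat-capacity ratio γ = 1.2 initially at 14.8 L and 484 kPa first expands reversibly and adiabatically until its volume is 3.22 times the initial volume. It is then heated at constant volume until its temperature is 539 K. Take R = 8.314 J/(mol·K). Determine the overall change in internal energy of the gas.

5640 J

T₁ = P₁V₁/(nR) = 484×14.8/(1.85×8.314) = 466 K.
Step 1 — Adiabatic: TV^(γ−1) = const ⇒ T₂ = 466×(0.311)^0.200 = 369 K; PV^γ = const ⇒ P₂ = 119 kPa.
ΔU = nCvΔT = 1.85×41.6×(369−466) = -7470 J.
Q = 0 for an adiabatic process, so W = −ΔU = 7470 J.
State after step 1: P = 119 kPa, V = 47.7 L, T = 369 K.
Step 2 — Isochoric: V stays 47.7 L; P/T = const ⇒ T₂ = 539 K, P₂ = 174 kPa.
W = 0 (no volume change).
ΔU = nCvΔT = 1.85×41.6×(539−369) = 13100 J.
Q = ΔU = 13100 J.
Net over both steps: W = 7470 J, Q = 13100 J, ΔU = 5640 J.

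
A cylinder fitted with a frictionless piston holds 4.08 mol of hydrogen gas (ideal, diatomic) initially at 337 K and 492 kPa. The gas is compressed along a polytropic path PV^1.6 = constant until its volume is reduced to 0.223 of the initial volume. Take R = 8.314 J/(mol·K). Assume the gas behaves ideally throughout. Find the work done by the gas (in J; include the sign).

V₁ = nRT₁/P₁ = 4.08×8.314×337/492 = 23.2 L.
Polytropic n=1.6: T₂ = T₁(V₁/V₂)^(n−1) = 337×(4.48)^0.60 = 829 K; P₂ = P₁(V₁/V₂)^n = 5430 kPa.
W = (P₁V₁−P₂V₂)/(n−1) = (492×23.2−5430×5.18)/0.60 = -27800 J.

-27800 J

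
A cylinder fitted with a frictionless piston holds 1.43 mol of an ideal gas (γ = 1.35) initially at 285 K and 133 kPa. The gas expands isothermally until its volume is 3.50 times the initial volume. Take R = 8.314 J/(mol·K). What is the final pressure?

V₁ = nRT₁/P₁ = 1.43×8.314×285/133 = 25.5 L.
Isothermal: T stays 285 K; PV = const ⇒ V₂ = 89.2 L, P₂ = 38.0 kPa.

38.0 kPa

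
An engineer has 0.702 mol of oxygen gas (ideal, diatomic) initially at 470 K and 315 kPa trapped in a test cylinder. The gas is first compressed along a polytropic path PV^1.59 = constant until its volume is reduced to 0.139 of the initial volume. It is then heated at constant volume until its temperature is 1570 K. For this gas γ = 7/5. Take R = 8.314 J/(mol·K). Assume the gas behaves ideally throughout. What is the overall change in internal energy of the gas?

16100 J

V₁ = nRT₁/P₁ = 0.702×8.314×470/315 = 8.71 L.
Step 1 — Polytropic n=1.59: T₂ = T₁(V₁/V₂)^(n−1) = 470×(7.19)^0.59 = 1510 K; P₂ = P₁(V₁/V₂)^n = 7260 kPa.
W = (P₁V₁−P₂V₂)/(n−1) = (315×8.71−7260×1.21)/0.59 = -10200 J.
ΔU = nCvΔT = 0.702×20.8×(1510−470) = 15100 J.
Q = ΔU + W = 4870 J.
State after step 1: P = 7260 kPa, V = 1.21 L, T = 1510 K.
Step 2 — Isochoric: V stays 1.21 L; P/T = const ⇒ T₂ = 1570 K, P₂ = 7570 kPa.
W = 0 (no volume change).
ΔU = nCvΔT = 0.702×20.8×(1570−1510) = 939 J.
Q = ΔU = 939 J.
Net over both steps: W = -10200 J, Q = 5810 J, ΔU = 16100 J.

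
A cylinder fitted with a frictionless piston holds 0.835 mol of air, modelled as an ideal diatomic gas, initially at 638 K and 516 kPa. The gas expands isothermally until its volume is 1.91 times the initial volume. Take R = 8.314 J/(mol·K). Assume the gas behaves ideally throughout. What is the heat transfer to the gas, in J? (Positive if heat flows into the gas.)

2870 J

V₁ = nRT₁/P₁ = 0.835×8.314×638/516 = 8.58 L.
Isothermal: T stays 638 K; PV = const ⇒ V₂ = 16.4 L, P₂ = 270 kPa.
ΔU = 0 (ideal gas, T constant).
W = nRT ln(V₂/V₁) = 0.835×8.314×638×ln(1.91) = 2870 J.
Q = ΔU + W = 2870 J.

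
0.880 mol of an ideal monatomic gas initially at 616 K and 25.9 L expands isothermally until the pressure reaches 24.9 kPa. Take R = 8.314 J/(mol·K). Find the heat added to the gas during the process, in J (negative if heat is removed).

8760 J

P₁ = nRT₁/V₁ = 0.880×8.314×616/25.9 = 174 kPa.
Isothermal: T stays 616 K; PV = const ⇒ V₂ = 181 L, P₂ = 24.9 kPa.
ΔU = 0 (ideal gas, T constant).
W = nRT ln(V₂/V₁) = 0.880×8.314×616×ln(6.99) = 8760 J.
Q = ΔU + W = 8760 J.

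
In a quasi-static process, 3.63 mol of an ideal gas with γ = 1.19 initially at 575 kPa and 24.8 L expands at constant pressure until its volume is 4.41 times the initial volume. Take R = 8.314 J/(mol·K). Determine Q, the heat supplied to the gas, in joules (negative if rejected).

305000 J

T₁ = P₁V₁/(nR) = 575×24.8/(3.63×8.314) = 473 K.
Isobaric: P stays 575 kPa; V/T = const ⇒ T₂ = 2080 K, V₂ = 109 L.
W = PΔV = 575×(109−24.8) kPa·L = 48600 J.
ΔU = nCvΔT = 3.63×43.8×(2080−473) = 256000 J.
Q = ΔU + W = nCpΔT = 305000 J.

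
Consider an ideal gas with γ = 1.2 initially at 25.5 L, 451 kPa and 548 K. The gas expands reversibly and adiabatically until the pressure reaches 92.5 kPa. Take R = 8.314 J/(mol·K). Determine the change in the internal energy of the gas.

n = P₁V₁/(RT₁) = 451×25.5/(8.314×548) = 2.52 mol.
Adiabatic: T₂/T₁ = (P₂/P₁)^((γ−1)/γ) ⇒ T₂ = 548×(0.205)^0.167 = 421 K; V₂ = 95.5 L.
For an ideal gas ΔU = nCvΔT with Cv = R/(γ−1) = 41.6 J/(mol·K).
ΔU = 2.52×41.6×(421−548) = -13300 J.

-13300 J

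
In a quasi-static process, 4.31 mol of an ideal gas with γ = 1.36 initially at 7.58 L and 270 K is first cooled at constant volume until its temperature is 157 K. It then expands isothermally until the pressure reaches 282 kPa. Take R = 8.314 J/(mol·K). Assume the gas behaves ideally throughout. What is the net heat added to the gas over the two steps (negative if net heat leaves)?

-5800 J

P₁ = nRT₁/V₁ = 4.31×8.314×270/7.58 = 1280 kPa.
Step 1 — Isochoric: V stays 7.58 L; P/T = const ⇒ T₂ = 157 K, P₂ = 742 kPa.
W = 0 (no volume change).
ΔU = nCvΔT = 4.31×23.1×(157−270) = -11200 J.
Q = ΔU = -11200 J.
State after step 1: P = 742 kPa, V = 7.58 L, T = 157 K.
Step 2 — Isothermal: T stays 157 K; PV = const ⇒ V₂ = 19.9 L, P₂ = 282 kPa.
ΔU = 0 (ideal gas, T constant).
W = nRT ln(V₂/V₁) = 4.31×8.314×157×ln(2.63) = 5440 J.
Q = ΔU + W = 5440 J.
Net over both steps: W = 5440 J, Q = -5800 J, ΔU = -11200 J.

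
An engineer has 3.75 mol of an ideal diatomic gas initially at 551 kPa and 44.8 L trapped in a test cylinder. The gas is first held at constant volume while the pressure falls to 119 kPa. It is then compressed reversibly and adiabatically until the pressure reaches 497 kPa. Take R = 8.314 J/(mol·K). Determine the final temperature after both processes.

T₁ = P₁V₁/(nR) = 551×44.8/(3.75×8.314) = 792 K.
Step 1 — Isochoric: V stays 44.8 L; P/T = const ⇒ T₂ = 171 K, P₂ = 119 kPa.
W = 0 (no volume change).
ΔU = nCvΔT = 3.75×20.8×(171−792) = -48400 J.
Q = ΔU = -48400 J.
State after step 1: P = 119 kPa, V = 44.8 L, T = 171 K.
Step 2 — Adiabatic: T₂/T₁ = (P₂/P₁)^((γ−1)/γ) ⇒ T₂ = 171×(4.18)^0.286 = 257 K; V₂ = 16.1 L.
ΔU = nCvΔT = 3.75×20.8×(257−171) = 6720 J.
Q = 0 for an adiabatic process, so W = −ΔU = -6720 J.
Net over both steps: W = -6720 J, Q = -48400 J, ΔU = -41700 J.

257 K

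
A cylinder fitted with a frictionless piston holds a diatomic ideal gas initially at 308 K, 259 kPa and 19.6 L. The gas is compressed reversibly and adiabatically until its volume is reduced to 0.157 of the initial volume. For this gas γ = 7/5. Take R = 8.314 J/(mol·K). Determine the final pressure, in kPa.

3460 kPa

Adiabatic: TV^(γ−1) = const ⇒ T₂ = 308×(6.37)^0.400 = 646 K; PV^γ = const ⇒ P₂ = 3460 kPa.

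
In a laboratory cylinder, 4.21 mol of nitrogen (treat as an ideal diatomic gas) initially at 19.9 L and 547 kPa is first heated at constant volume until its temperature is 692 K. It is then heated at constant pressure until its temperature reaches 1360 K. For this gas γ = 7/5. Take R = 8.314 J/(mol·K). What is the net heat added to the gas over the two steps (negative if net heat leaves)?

115000 J

T₁ = P₁V₁/(nR) = 547×19.9/(4.21×8.314) = 311 K.
Step 1 — Isochoric: V stays 19.9 L; P/T = const ⇒ T₂ = 692 K, P₂ = 1220 kPa.
W = 0 (no volume change).
ΔU = nCvΔT = 4.21×20.8×(692−311) = 33300 J.
Q = ΔU = 33300 J.
State after step 1: P = 1220 kPa, V = 19.9 L, T = 692 K.
Step 2 — Isobaric: P stays 1220 kPa; V/T = const ⇒ T₂ = 1360 K, V₂ = 39.1 L.
W = PΔV = 1220×(39.1−19.9) kPa·L = 23400 J.
ΔU = nCvΔT = 4.21×20.8×(1360−692) = 58500 J.
Q = ΔU + W = nCpΔT = 81800 J.
Net over both steps: W = 23400 J, Q = 115000 J, ΔU = 91800 J.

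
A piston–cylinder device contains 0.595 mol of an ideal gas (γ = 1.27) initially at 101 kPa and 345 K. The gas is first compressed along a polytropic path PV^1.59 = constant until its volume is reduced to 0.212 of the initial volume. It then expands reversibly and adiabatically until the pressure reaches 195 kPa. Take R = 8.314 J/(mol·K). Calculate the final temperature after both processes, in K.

587 K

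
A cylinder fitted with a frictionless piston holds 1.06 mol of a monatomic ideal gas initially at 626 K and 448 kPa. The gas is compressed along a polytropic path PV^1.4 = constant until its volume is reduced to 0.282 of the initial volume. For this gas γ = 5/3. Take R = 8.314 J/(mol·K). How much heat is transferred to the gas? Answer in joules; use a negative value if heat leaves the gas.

-3640 J

V₁ = nRT₁/P₁ = 1.06×8.314×626/448 = 12.3 L.
Polytropic n=1.4: T₂ = T₁(V₁/V₂)^(n−1) = 626×(3.55)^0.40 = 1040 K; P₂ = P₁(V₁/V₂)^n = 2640 kPa.
W = (P₁V₁−P₂V₂)/(n−1) = (448×12.3−2640×3.47)/0.40 = -9090 J.
ΔU = nCvΔT = 1.06×12.5×(1040−626) = 5460 J.
Q = ΔU + W = -3640 J.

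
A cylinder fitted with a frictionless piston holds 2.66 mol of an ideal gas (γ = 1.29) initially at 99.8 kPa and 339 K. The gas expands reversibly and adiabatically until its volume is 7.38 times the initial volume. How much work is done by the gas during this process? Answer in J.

11400 J

V₁ = nRT₁/P₁ = 2.66×8.314×339/99.8 = 75.1 L.
Adiabatic: TV^(γ−1) = const ⇒ T₂ = 339×(0.136)^0.290 = 190 K; PV^γ = const ⇒ P₂ = 7.57 kPa.
ΔU = nCvΔT = 2.66×28.7×(190−339) = -11400 J.
Q = 0 for an adiabatic process, so W = −ΔU = 11400 J.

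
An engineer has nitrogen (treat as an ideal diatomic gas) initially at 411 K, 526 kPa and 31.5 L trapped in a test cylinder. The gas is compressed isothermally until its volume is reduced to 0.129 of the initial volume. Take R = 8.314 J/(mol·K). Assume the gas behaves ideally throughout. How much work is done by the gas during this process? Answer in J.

-33900 J

n = P₁V₁/(RT₁) = 526×31.5/(8.314×411) = 4.85 mol.
Isothermal: T stays 411 K; PV = const ⇒ V₂ = 4.06 L, P₂ = 4080 kPa.
W = nRT ln(V₂/V₁) = 4.85×8.314×411×ln(0.129) = -33900 J.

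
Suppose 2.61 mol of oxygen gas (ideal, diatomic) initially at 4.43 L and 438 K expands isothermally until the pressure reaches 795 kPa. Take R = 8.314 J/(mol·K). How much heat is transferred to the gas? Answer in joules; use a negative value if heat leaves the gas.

P₁ = nRT₁/V₁ = 2.61×8.314×438/4.43 = 2150 kPa.
Isothermal: T stays 438 K; PV = const ⇒ V₂ = 12.0 L, P₂ = 795 kPa.
ΔU = 0 (ideal gas, T constant).
W = nRT ln(V₂/V₁) = 2.61×8.314×438×ln(2.70) = 9440 J.
Q = ΔU + W = 9440 J.

9440 J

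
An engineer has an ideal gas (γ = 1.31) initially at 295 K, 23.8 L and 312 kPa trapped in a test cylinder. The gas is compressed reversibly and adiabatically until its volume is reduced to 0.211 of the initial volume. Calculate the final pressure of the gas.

Adiabatic: TV^(γ−1) = const ⇒ T₂ = 295×(4.74)^0.310 = 478 K; PV^γ = const ⇒ P₂ = 2400 kPa.

2400 kPa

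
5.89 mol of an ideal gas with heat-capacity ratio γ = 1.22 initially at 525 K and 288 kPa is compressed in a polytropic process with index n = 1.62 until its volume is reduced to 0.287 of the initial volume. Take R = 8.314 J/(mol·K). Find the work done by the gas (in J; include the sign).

-48400 J

V₁ = nRT₁/P₁ = 5.89×8.314×525/288 = 89.3 L.
Polytropic n=1.62: T₂ = T₁(V₁/V₂)^(n−1) = 525×(3.48)^0.62 = 1140 K; P₂ = P₁(V₁/V₂)^n = 2180 kPa.
W = (P₁V₁−P₂V₂)/(n−1) = (288×89.3−2180×25.6)/0.62 = -48400 J.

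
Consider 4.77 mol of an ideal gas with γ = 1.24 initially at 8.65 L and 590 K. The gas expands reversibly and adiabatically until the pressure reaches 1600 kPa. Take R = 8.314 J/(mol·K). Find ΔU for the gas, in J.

-9420 J

P₁ = nRT₁/V₁ = 4.77×8.314×590/8.65 = 2700 kPa.
Adiabatic: T₂/T₁ = (P₂/P₁)^((γ−1)/γ) ⇒ T₂ = 590×(0.592)^0.194 = 533 K; V₂ = 13.2 L.
For an ideal gas ΔU = nCvΔT with Cv = R/(γ−1) = 34.6 J/(mol·K).
ΔU = 4.77×34.6×(533−590) = -9420 J.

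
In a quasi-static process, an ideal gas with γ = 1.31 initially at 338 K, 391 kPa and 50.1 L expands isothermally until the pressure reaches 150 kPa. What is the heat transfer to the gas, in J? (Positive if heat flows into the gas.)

18800 J

n = P₁V₁/(RT₁) = 391×50.1/(8.314×338) = 6.97 mol.
Isothermal: T stays 338 K; PV = const ⇒ V₂ = 131 L, P₂ = 150 kPa.
ΔU = 0 (ideal gas, T constant).
W = nRT ln(V₂/V₁) = 6.97×8.314×338×ln(2.61) = 18800 J.
Q = ΔU + W = 18800 J.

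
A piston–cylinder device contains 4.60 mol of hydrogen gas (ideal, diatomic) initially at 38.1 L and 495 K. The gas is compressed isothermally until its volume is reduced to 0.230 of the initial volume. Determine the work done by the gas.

P₁ = nRT₁/V₁ = 4.60×8.314×495/38.1 = 497 kPa.
Isothermal: T stays 495 K; PV = const ⇒ V₂ = 8.76 L, P₂ = 2160 kPa.
W = nRT ln(V₂/V₁) = 4.60×8.314×495×ln(0.230) = -27800 J.

-27800 J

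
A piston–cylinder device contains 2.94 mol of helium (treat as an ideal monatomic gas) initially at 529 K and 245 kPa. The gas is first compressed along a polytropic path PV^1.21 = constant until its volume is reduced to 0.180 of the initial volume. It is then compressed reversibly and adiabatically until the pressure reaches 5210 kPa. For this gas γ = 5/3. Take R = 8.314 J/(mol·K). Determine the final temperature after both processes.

1120 K

V₁ = nRT₁/P₁ = 2.94×8.314×529/245 = 52.8 L.
Step 1 — Polytropic n=1.21: T₂ = T₁(V₁/V₂)^(n−1) = 529×(5.56)^0.21 = 758 K; P₂ = P₁(V₁/V₂)^n = 1950 kPa.
W = (P₁V₁−P₂V₂)/(n−1) = (245×52.8−1950×9.50)/0.21 = -26700 J.
ΔU = nCvΔT = 2.94×12.5×(758−529) = 8410 J.
Q = ΔU + W = -18300 J.
State after step 1: P = 1950 kPa, V = 9.50 L, T = 758 K.
Step 2 — Adiabatic: T₂/T₁ = (P₂/P₁)^((γ−1)/γ) ⇒ T₂ = 758×(2.67)^0.400 = 1120 K; V₂ = 5.27 L.
ΔU = nCvΔT = 2.94×12.5×(1120−758) = 13400 J.
Q = 0 for an adiabatic process, so W = −ΔU = -13400 J.
Net over both steps: W = -40100 J, Q = -18300 J, ΔU = 21800 J.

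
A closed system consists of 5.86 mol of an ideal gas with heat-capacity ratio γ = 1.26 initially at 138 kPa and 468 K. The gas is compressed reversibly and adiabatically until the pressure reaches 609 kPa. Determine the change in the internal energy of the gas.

31400 J

V₁ = nRT₁/P₁ = 5.86×8.314×468/138 = 165 L.
Adiabatic: T₂/T₁ = (P₂/P₁)^((γ−1)/γ) ⇒ T₂ = 468×(4.41)^0.206 = 636 K; V₂ = 50.9 L.
For an ideal gas ΔU = nCvΔT with Cv = R/(γ−1) = 32.0 J/(mol·K).
ΔU = 5.86×32.0×(636−468) = 31400 J.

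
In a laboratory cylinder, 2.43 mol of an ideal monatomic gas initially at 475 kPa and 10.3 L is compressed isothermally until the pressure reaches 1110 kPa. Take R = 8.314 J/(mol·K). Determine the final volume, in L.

4.41 L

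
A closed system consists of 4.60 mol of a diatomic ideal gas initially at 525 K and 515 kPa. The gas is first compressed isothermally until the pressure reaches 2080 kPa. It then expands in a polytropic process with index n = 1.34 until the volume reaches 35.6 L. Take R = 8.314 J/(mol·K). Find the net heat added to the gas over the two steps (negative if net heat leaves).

V₁ = nRT₁/P₁ = 4.60×8.314×525/515 = 39.0 L.
Step 1 — Isothermal: T stays 525 K; PV = const ⇒ V₂ = 9.65 L, P₂ = 2080 kPa.
ΔU = 0 (ideal gas, T constant).
W = nRT ln(V₂/V₁) = 4.60×8.314×525×ln(0.248) = -28000 J.
Q = ΔU + W = -28000 J.
State after step 1: P = 2080 kPa, V = 9.65 L, T = 525 K.
Step 2 — Polytropic n=1.34: T₂ = T₁(V₁/V₂)^(n−1) = 525×(0.271)^0.34 = 337 K; P₂ = P₁(V₁/V₂)^n = 362 kPa.
W = (P₁V₁−P₂V₂)/(n−1) = (2080×9.65−362×35.6)/0.34 = 21200 J.
ΔU = nCvΔT = 4.60×20.8×(337−525) = -18000 J.
Q = ΔU + W = 3170 J.
Net over both steps: W = -6870 J, Q = -24900 J, ΔU = -18000 J.

-24900 J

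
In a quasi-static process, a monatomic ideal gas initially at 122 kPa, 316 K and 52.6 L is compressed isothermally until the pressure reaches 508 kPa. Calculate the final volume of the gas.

12.6 L

Isothermal: T stays 316 K; PV = const ⇒ V₂ = 12.6 L, P₂ = 508 kPa.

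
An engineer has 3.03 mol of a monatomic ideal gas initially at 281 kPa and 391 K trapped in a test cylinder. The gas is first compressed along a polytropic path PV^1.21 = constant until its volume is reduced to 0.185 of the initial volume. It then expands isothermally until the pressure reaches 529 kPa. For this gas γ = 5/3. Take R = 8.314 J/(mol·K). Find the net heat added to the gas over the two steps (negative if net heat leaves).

V₁ = nRT₁/P₁ = 3.03×8.314×391/281 = 35.1 L.
Step 1 — Polytropic n=1.21: T₂ = T₁(V₁/V₂)^(n−1) = 391×(5.41)^0.21 = 557 K; P₂ = P₁(V₁/V₂)^n = 2160 kPa.
W = (P₁V₁−P₂V₂)/(n−1) = (281×35.1−2160×6.48)/0.21 = -19900 J.
ΔU = nCvΔT = 3.03×12.5×(557−391) = 6280 J.
Q = ΔU + W = -13700 J.
State after step 1: P = 2160 kPa, V = 6.48 L, T = 557 K.
Step 2 — Isothermal: T stays 557 K; PV = const ⇒ V₂ = 26.5 L, P₂ = 529 kPa.
ΔU = 0 (ideal gas, T constant).
W = nRT ln(V₂/V₁) = 3.03×8.314×557×ln(4.09) = 19800 J.
Q = ΔU + W = 19800 J.
Net over both steps: W = -164 J, Q = 6120 J, ΔU = 6280 J.

6120 J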